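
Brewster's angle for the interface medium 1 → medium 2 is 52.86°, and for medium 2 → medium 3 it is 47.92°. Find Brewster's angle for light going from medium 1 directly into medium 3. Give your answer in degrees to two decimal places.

θ_B ≈ 55.63°

n₂/n₁ = tan 52.86° = 1.3203 and n₃/n₂ = tan 47.92° = 1.1075.
n₃/n₁ = 1.4623. Then tan θ_B(1→3) = n₃/n₁, so θ_B(1→3) = arctan(1.4623) = 55.63°.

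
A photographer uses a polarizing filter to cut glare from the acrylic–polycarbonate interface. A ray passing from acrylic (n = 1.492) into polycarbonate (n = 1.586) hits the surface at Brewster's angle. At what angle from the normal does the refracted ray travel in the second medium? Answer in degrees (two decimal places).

tan θ_B = n₂/n₁ = 1.586/1.492 = 1.0630, so θ_B = 46.75°.
Since θ_B + θ_t = 90° at Brewster incidence, θ_t = 90° − 46.75° = 43.25°.

θ_t ≈ 43.25°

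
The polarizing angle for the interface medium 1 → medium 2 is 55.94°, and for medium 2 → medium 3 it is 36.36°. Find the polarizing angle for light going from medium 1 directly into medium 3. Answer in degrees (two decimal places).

θ_B ≈ 47.44°

Each Brewster angle gives a ratio: n₂/n₁ = tan 55.94° = 1.4792, n₃/n₂ = tan 36.36° = 0.7362.
n₃/n₁ = 1.0890. Then tan θ_B(1→3) = n₃/n₁, so θ_B(1→3) = arctan(1.0890) = 47.44°.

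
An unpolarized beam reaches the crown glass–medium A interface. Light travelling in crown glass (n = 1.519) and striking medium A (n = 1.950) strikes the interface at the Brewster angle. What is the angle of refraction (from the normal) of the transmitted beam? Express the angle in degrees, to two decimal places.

tan θ_B = n₂/n₁ = 1.950/1.519 = 1.2837, so θ_B = 52.08°.
At Brewster's angle the reflected and refracted rays are perpendicular, so θ_t = 90° − θ_B = 90° − 52.08° = 37.92°.

θ_t ≈ 37.92°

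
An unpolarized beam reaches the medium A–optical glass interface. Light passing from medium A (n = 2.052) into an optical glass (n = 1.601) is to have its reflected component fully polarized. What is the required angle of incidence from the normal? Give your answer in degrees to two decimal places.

Brewster's condition: tan θ_B = n₂/n₁ = 1.601/2.052 = 0.7802.
θ_B = arctan(0.7802) = 37.96°.

θ_B ≈ 37.96°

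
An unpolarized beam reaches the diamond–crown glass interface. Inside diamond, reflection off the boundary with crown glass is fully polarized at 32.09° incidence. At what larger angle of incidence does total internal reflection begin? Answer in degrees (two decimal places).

tan θ_B = n₂/n₁ = tan 32.09° = 0.6271.
Total internal reflection: sin θ_c = n₂/n₁ = 0.6271.
θ_c = arcsin(0.6271) = 38.83°.

θ_c ≈ 38.83°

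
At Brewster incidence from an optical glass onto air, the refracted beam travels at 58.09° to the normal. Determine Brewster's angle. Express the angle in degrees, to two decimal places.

θ_B ≈ 31.91°

Brewster's condition makes the reflected and refracted beams perpendicular: θ_B + θ_t = 90°.
So θ_B = 90° − θ_t = 90° − 58.09° = 31.91°.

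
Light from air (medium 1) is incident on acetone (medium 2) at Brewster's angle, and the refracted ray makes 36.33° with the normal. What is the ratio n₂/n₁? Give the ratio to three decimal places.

θ_B + θ_t = 90°, so θ_B = 90° − 36.33° = 53.67°.
Then n₂/n₁ = tan θ_B = tan 53.67° = 1.360.

n₂/n₁ ≈ 1.360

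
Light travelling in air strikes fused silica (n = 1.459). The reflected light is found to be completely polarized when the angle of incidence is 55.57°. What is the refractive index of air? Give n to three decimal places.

At Brewster's angle, tan θ_B = n₂/n₁ with n₁ on the incident side (air) and n₂ on the transmitted side (fused silica).
n₁ = n₂ / tan θ_B = 1.459 / tan 55.57° = 1.000.

n ≈ 1.000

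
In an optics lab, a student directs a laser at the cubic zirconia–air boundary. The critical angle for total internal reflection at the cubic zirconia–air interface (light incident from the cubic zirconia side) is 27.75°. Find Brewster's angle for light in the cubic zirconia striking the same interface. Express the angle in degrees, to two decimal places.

n₂/n₁ = sin θ_c = sin 27.75° = 0.4656.
tan θ_B equals the same ratio, so θ_B = arctan(0.4656) = 24.97°.

θ_B ≈ 24.97°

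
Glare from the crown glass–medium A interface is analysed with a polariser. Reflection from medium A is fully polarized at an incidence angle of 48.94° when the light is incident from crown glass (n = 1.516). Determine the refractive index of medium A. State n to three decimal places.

Full polarization of the reflected beam means tan θ_B = n₂/n₁, where n₁ is the incident medium (crown glass).
n₂ = n₁ tan θ_B = 1.516 × tan 48.94° = 1.740.

n ≈ 1.740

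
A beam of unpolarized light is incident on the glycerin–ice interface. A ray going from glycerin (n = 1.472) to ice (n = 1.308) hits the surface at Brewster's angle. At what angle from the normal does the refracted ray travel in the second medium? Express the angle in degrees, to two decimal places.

θ_t ≈ 48.38°

tan θ_B = n₂/n₁ = 1.308/1.472 = 0.8886, so θ_B = 41.62°.
At Brewster's angle the reflected and refracted rays are perpendicular, so θ_t = 90° − θ_B = 90° − 41.62° = 48.38°.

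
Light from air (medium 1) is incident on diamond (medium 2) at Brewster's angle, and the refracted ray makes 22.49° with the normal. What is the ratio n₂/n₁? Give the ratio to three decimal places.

θ_B + θ_t = 90°, so θ_B = 90° − 22.49° = 67.51°.
tan θ_B = n₂/n₁, so n₂/n₁ = tan 67.51° = 2.415.

n₂/n₁ ≈ 2.415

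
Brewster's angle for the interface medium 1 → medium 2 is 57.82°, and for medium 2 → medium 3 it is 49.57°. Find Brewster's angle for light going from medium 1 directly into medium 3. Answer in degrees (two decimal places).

tan θ_B(1→2) = n₂/n₁ = tan 57.82° = 1.5892.
tan θ_B(2→3) = n₃/n₂ = tan 49.57° = 1.1738.
So n₃/n₁ = (n₂/n₁)(n₃/n₂) = 1.5892 × 1.1738 = 1.8653.
θ_B(1→3) = arctan(1.8653) = 61.80°.

θ_B ≈ 61.80°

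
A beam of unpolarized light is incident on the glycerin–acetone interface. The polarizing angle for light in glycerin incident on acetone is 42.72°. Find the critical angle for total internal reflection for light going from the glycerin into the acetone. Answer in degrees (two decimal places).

From Brewster, n₂/n₁ = tan θ_B = tan 42.72° = 0.9234.
Then sin θ_c = n₂/n₁ = 0.9234, so θ_c = arcsin 0.9234 = 67.43°.

θ_c ≈ 67.43°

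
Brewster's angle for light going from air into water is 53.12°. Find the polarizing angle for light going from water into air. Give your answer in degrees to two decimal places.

θ_B' ≈ 36.88°

tan θ_B' = n₁/n₂ = 1/tan θ_B, so θ_B' = 90° − θ_B.
θ_B' = 90° − 53.12° = 36.88°.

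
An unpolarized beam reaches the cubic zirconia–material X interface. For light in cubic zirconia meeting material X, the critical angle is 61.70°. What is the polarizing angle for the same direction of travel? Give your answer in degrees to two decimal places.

θ_B ≈ 41.36°

sin θ_c = n₂/n₁, so n₂/n₁ = sin 61.70° = 0.8805.
Brewster: tan θ_B = n₂/n₁ = 0.8805.
θ_B = arctan(0.8805) = 41.36°.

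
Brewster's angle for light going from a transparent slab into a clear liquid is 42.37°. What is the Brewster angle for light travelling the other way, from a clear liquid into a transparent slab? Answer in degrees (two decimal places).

θ_B' ≈ 47.63°

Reversing the direction swaps n₁ and n₂, so tan θ_B' = 1/tan θ_B and θ_B' = 90° − θ_B.
Hence θ_B' = 90° − 42.37° = 47.63°.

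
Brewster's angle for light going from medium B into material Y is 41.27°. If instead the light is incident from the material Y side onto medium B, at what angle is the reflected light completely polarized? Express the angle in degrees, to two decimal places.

tan θ_B' = n₁/n₂ = 1/tan θ_B, so θ_B' = 90° − θ_B.
θ_B' = 90° − 41.27° = 48.73°.

θ_B' ≈ 48.73°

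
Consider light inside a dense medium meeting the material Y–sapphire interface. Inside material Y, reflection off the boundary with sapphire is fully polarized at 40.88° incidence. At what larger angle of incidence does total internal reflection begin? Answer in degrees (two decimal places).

n₂/n₁ = tan 40.88° = 0.8656; the critical angle satisfies sin θ_c = n₂/n₁.
θ_c = arcsin(0.8656) = 59.95°.

θ_c ≈ 59.95°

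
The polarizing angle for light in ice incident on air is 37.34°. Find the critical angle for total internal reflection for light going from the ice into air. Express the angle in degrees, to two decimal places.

θ_c ≈ 49.72°

n₂/n₁ = tan 37.34° = 0.7629; the critical angle satisfies sin θ_c = n₂/n₁.
θ_c = arcsin(0.7629) = 49.72°.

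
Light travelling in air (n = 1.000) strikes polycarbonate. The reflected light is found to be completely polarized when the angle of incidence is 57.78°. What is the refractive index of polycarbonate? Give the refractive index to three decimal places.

n ≈ 1.587

At the polarizing angle, tan θ_B = n₂/n₁ with n₁ on the incident side (air) and n₂ on the transmitted side (polycarbonate).
n₂ = n₁ tan θ_B = 1.000 × tan 57.78° = 1.587.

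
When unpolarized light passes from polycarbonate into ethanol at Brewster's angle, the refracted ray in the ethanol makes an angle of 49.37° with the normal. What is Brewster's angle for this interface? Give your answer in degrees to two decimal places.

Brewster's condition makes the reflected and refracted beams perpendicular: θ_B + θ_t = 90°.
θ_B = 90° − 49.37° = 40.63°.

θ_B ≈ 40.63°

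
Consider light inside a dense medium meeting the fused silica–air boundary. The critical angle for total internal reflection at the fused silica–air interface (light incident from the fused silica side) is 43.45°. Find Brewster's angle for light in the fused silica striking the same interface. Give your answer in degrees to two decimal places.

sin θ_c = n₂/n₁, so n₂/n₁ = sin 43.45° = 0.6877.
Brewster: tan θ_B = n₂/n₁ = 0.6877.
θ_B = arctan(0.6877) = 34.52°.

θ_B ≈ 34.52°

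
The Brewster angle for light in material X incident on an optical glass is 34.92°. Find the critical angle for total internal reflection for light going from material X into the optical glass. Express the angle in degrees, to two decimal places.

θ_c ≈ 44.28°

From Brewster, n₂/n₁ = tan θ_B = tan 34.92° = 0.6981.
Then sin θ_c = n₂/n₁ = 0.6981, so θ_c = arcsin 0.6981 = 44.28°.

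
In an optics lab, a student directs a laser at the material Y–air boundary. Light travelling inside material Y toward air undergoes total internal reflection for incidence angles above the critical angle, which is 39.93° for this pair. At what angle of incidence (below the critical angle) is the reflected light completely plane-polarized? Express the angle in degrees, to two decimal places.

θ_B ≈ 32.69°

sin θ_c = n₂/n₁, so n₂/n₁ = sin 39.93° = 0.6419.
Brewster: tan θ_B = n₂/n₁ = 0.6419.
θ_B = arctan(0.6419) = 32.69°.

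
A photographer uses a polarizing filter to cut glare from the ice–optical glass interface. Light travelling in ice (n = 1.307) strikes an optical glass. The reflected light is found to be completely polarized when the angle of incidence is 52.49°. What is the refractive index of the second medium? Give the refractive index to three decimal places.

Full polarization of the reflected beam means tan θ_B = n₂/n₁, where n₁ is the incident medium (ice).
n₂ = n₁ tan θ_B = 1.307 × tan 52.49° = 1.703.

n ≈ 1.703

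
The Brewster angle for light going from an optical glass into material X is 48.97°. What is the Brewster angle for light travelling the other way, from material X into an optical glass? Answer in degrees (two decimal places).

θ_B' ≈ 41.03°

tan θ_B' = n₁/n₂ = 1/tan θ_B, so θ_B' = 90° − θ_B.
θ_B' = 90° − 48.97° = 41.03°.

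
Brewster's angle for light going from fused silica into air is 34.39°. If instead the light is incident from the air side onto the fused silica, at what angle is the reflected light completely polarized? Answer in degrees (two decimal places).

θ_B' ≈ 55.61°

tan θ_B' = n₁/n₂ = 1/tan θ_B, so θ_B' = 90° − θ_B.
θ_B' = 90° − 34.39° = 55.61°.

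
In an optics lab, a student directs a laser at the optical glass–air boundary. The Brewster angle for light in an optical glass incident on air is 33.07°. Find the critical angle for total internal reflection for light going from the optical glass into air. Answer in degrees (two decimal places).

tan θ_B = n₂/n₁ = tan 33.07° = 0.6511.
Total internal reflection: sin θ_c = n₂/n₁ = 0.6511.
θ_c = arcsin(0.6511) = 40.63°.

θ_c ≈ 40.63°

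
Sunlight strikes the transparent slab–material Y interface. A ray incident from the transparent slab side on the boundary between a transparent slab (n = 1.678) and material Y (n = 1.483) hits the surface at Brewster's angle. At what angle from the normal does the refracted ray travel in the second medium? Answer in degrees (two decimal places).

θ_t ≈ 48.53°

First find Brewster's angle: tan θ_B = 1.483/1.678 = 0.8838, giving θ_B = 41.47°.
Since θ_B + θ_t = 90° at Brewster incidence, θ_t = 90° − 41.47° = 48.53°.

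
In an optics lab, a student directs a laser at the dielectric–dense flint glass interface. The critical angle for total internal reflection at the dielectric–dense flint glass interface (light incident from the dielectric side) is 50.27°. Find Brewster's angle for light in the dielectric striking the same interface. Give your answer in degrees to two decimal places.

n₂/n₁ = sin θ_c = sin 50.27° = 0.7691.
tan θ_B equals the same ratio, so θ_B = arctan(0.7691) = 37.56°.

θ_B ≈ 37.56°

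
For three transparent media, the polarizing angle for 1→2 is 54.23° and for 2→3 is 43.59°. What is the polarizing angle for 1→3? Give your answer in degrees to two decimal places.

tan θ_B(1→2) = n₂/n₁ = tan 54.23° = 1.3881.
tan θ_B(2→3) = n₃/n₂ = tan 43.59° = 0.9520.
Multiplying, n₃/n₁ = 1.3881 × 0.9520 = 1.3214, and θ_B(1→3) = arctan 1.3214 = 52.88°.

θ_B ≈ 52.88°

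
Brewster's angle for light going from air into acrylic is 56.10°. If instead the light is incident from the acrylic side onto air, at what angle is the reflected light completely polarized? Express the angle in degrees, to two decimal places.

The two Brewster angles are complementary: θ_B' = 90° − θ_B = 90° − 56.10° = 33.90°.

θ_B' ≈ 33.90°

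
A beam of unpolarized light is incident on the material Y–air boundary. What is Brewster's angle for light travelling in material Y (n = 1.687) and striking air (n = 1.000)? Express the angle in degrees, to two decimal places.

θ_B ≈ 30.66°

Here n₂/n₁ = 1.000/1.687 = 0.5928, and Brewster's law gives tan θ_B = n₂/n₁.
θ_B = arctan(0.5928) = 30.66°.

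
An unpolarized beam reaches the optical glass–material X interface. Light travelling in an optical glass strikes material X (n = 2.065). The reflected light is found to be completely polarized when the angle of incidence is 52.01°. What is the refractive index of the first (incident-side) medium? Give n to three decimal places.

At the polarizing angle, tan θ_B = n₂/n₁ with n₁ on the incident side (an optical glass) and n₂ on the transmitted side (material X).
n₁ = n₂ / tan θ_B = 2.065 / tan 52.01° = 1.613.

n ≈ 1.613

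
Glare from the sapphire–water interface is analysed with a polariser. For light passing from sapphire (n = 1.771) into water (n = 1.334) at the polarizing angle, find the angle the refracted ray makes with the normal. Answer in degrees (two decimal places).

θ_t ≈ 53.01°

θ_B = arctan(n₂/n₁) = arctan(1.334/1.771) = 36.99°.
At Brewster's angle the reflected and refracted rays are perpendicular, so θ_t = 90° − θ_B = 90° − 36.99° = 53.01°.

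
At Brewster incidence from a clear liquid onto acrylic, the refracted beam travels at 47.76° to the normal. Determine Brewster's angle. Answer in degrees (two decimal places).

Since the reflected and refracted rays are at right angles at the polarizing angle, θ_B + θ_t = 90°.
θ_B = 90° − 47.76° = 42.24°.

θ_B ≈ 42.24°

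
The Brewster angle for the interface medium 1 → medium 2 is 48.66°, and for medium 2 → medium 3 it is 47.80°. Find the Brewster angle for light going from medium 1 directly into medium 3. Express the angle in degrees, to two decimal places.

θ_B ≈ 51.42°

tan θ_B(1→2) = n₂/n₁ = tan 48.66° = 1.1367.
tan θ_B(2→3) = n₃/n₂ = tan 47.80° = 1.1028.
n₃/n₁ = 1.2536. Then tan θ_B(1→3) = n₃/n₁, so θ_B(1→3) = arctan(1.2536) = 51.42°.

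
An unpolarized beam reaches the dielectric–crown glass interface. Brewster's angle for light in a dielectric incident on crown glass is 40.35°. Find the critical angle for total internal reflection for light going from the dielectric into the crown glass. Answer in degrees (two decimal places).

tan θ_B = n₂/n₁ = tan 40.35° = 0.8496.
Total internal reflection: sin θ_c = n₂/n₁ = 0.8496.
θ_c = arcsin(0.8496) = 58.16°.

θ_c ≈ 58.16°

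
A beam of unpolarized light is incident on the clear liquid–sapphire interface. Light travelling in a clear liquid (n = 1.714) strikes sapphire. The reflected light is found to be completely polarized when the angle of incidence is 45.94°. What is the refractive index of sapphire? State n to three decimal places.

n ≈ 1.771

At Brewster's angle, tan θ_B = n₂/n₁ with n₁ on the incident side (a clear liquid) and n₂ on the transmitted side (sapphire).
n₂ = n₁ tan θ_B = 1.714 × tan 45.94° = 1.771.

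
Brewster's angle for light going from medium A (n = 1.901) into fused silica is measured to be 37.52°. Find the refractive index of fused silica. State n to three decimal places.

At Brewster's angle, tan θ_B = n₂/n₁ with n₁ on the incident side (medium A) and n₂ on the transmitted side (fused silica).
n₂ = n₁ tan θ_B = 1.901 × tan 37.52° = 1.460.

n ≈ 1.460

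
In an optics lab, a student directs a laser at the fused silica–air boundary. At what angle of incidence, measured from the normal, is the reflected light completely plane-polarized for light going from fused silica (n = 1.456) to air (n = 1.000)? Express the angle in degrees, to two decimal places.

θ_B ≈ 34.48°

Here n₂/n₁ = 1.000/1.456 = 0.6868, and Brewster's law gives tan θ_B = n₂/n₁. Taking the arctangent, θ_B = 34.48°.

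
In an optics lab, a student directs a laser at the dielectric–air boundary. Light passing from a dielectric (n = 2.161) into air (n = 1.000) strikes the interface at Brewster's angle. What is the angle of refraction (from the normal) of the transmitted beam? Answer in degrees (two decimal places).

tan θ_B = n₂/n₁ = 1.000/2.161 = 0.4627, so θ_B = 24.83°.
The refracted ray is perpendicular to the reflected ray, so θ_t = 90° − θ_B = 65.17°.

θ_t ≈ 65.17°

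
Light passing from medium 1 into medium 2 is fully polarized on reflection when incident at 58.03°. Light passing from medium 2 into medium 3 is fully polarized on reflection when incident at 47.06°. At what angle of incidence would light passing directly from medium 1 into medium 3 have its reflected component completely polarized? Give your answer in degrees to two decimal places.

θ_B ≈ 59.85°

tan θ_B(1→2) = n₂/n₁ = tan 58.03° = 1.6022.
tan θ_B(2→3) = n₃/n₂ = tan 47.06° = 1.0746.
Multiplying, n₃/n₁ = 1.6022 × 1.0746 = 1.7218, and θ_B(1→3) = arctan 1.7218 = 59.85°.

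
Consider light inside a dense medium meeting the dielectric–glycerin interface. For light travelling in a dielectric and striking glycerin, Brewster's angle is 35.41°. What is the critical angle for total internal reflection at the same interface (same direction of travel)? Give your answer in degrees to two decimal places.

θ_c ≈ 45.31°

From Brewster, n₂/n₁ = tan θ_B = tan 35.41° = 0.7109.
Then sin θ_c = n₂/n₁ = 0.7109, so θ_c = arcsin 0.7109 = 45.31°.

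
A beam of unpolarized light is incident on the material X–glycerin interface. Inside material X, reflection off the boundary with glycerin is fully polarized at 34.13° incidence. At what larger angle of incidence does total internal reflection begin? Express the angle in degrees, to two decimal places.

From Brewster, n₂/n₁ = tan θ_B = tan 34.13° = 0.6778.
Then sin θ_c = n₂/n₁ = 0.6778, so θ_c = arcsin 0.6778 = 42.67°.

θ_c ≈ 42.67°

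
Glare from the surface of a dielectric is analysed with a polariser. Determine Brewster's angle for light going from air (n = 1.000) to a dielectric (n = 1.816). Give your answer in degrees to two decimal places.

Here n₂/n₁ = 1.816/1.000 = 1.8160, and Brewster's law gives tan θ_B = n₂/n₁.
θ_B = arctan(1.8160) = 61.16°.

θ_B ≈ 61.16°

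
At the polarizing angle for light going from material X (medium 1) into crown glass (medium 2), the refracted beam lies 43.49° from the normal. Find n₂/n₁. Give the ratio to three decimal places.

θ_B + θ_t = 90°, so θ_B = 90° − 43.49° = 46.51°.
Then n₂/n₁ = tan θ_B = tan 46.51° = 1.054.

n₂/n₁ ≈ 1.054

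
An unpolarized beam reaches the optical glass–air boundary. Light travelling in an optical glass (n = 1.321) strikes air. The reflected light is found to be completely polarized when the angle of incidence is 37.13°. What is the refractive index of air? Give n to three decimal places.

n ≈ 1.000

At Brewster's angle, tan θ_B = n₂/n₁ with n₁ on the incident side (an optical glass) and n₂ on the transmitted side (air).
n₂ = n₁ tan θ_B = 1.321 × tan 37.13° = 1.000.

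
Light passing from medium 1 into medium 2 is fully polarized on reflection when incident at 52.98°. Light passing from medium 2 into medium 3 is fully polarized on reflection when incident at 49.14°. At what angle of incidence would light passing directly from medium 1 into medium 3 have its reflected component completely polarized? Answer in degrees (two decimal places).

θ_B ≈ 56.88°

n₂/n₁ = tan 52.98° = 1.3261 and n₃/n₂ = tan 49.14° = 1.1561.
n₃/n₁ = 1.5330. Then tan θ_B(1→3) = n₃/n₁, so θ_B(1→3) = arctan(1.5330) = 56.88°.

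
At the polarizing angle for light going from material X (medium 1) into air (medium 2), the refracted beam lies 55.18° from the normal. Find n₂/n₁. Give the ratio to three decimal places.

At Brewster incidence θ_B = 90° − θ_t = 90° − 55.18° = 34.82°.
tan θ_B = n₂/n₁, so n₂/n₁ = tan 34.82° = 0.696.

n₂/n₁ ≈ 0.696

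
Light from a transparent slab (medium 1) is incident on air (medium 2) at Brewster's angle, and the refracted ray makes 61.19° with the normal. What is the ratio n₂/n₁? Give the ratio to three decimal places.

n₂/n₁ ≈ 0.550

θ_B + θ_t = 90°, so θ_B = 90° − 61.19° = 28.81°.
tan θ_B = n₂/n₁, so n₂/n₁ = tan 28.81° = 0.550.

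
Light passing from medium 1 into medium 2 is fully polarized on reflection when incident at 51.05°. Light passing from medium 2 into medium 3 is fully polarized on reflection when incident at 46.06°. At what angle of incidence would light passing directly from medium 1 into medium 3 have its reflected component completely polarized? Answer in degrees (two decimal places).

θ_B ≈ 52.08°

n₂/n₁ = tan 51.05° = 1.2371 and n₃/n₂ = tan 46.06° = 1.0377.
Multiplying, n₃/n₁ = 1.2371 × 1.0377 = 1.2837, and θ_B(1→3) = arctan 1.2837 = 52.08°.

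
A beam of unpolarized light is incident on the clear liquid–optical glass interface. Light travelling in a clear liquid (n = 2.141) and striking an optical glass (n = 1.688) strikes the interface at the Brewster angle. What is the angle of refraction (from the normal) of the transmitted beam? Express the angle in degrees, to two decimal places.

tan θ_B = n₂/n₁ = 1.688/2.141 = 0.7884, so θ_B = 38.25°.
Since θ_B + θ_t = 90° at Brewster incidence, θ_t = 90° − 38.25° = 51.75°.

θ_t ≈ 51.75°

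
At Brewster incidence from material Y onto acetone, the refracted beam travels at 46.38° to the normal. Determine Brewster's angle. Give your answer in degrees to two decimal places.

θ_B ≈ 43.62°

At Brewster's angle the reflected and refracted rays are perpendicular, so θ_B + θ_t = 90°.
So θ_B = 90° − θ_t = 90° − 46.38° = 43.62°.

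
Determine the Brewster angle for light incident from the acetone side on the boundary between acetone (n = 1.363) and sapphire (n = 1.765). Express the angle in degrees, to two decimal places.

tan θ_B = n₂/n₁ = 1.765/1.363 = 1.2949.
θ_B = arctan(1.2949) = 52.32°.

θ_B ≈ 52.32°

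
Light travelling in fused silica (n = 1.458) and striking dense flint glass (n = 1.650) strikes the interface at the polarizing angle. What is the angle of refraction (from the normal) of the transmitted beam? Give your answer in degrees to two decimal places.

θ_B = arctan(n₂/n₁) = arctan(1.650/1.458) = 48.54°.
The refracted ray is perpendicular to the reflected ray, so θ_t = 90° − θ_B = 41.46°.

θ_t ≈ 41.46°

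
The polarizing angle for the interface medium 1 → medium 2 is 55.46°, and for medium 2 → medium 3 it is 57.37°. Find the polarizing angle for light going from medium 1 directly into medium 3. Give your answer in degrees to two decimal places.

θ_B ≈ 66.22°

n₂/n₁ = tan 55.46° = 1.4528 and n₃/n₂ = tan 57.37° = 1.5619.
Multiplying, n₃/n₁ = 1.4528 × 1.5619 = 2.2691, and θ_B(1→3) = arctan 2.2691 = 66.22°.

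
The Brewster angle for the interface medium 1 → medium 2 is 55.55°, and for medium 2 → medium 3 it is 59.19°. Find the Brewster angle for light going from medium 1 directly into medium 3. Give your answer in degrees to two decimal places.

θ_B ≈ 67.75°

n₂/n₁ = tan 55.55° = 1.4577 and n₃/n₂ = tan 59.19° = 1.6769.
n₃/n₁ = 2.4444. Then tan θ_B(1→3) = n₃/n₁, so θ_B(1→3) = arctan(2.4444) = 67.75°.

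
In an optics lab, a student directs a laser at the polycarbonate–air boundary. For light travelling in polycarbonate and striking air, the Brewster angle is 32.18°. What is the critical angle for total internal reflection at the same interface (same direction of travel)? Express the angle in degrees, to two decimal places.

θ_c ≈ 38.99°

From Brewster, n₂/n₁ = tan θ_B = tan 32.18° = 0.6292.
Then sin θ_c = n₂/n₁ = 0.6292, so θ_c = arcsin 0.6292 = 38.99°.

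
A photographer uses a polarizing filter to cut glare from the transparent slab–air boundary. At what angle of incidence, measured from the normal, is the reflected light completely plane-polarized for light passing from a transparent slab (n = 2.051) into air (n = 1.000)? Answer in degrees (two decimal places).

Brewster's condition: tan θ_B = n₂/n₁ = 1.000/2.051 = 0.4876.
θ_B = arctan(0.4876) = 25.99°.

θ_B ≈ 25.99°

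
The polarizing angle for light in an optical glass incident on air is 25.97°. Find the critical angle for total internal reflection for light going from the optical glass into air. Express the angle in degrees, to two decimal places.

θ_c ≈ 29.15°

tan θ_B = n₂/n₁ = tan 25.97° = 0.4871.
Total internal reflection: sin θ_c = n₂/n₁ = 0.4871.
θ_c = arcsin(0.4871) = 29.15°.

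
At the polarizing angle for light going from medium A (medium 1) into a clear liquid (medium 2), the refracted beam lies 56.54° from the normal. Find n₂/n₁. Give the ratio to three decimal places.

n₂/n₁ ≈ 0.661

At Brewster incidence θ_B = 90° − θ_t = 90° − 56.54° = 33.46°.
Then n₂/n₁ = tan θ_B = tan 33.46° = 0.661.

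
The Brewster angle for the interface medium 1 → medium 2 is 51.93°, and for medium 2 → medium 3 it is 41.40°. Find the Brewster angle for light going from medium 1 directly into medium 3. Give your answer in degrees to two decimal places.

tan θ_B(1→2) = n₂/n₁ = tan 51.93° = 1.2767.
tan θ_B(2→3) = n₃/n₂ = tan 41.40° = 0.8816.
Multiplying, n₃/n₁ = 1.2767 × 0.8816 = 1.1256, and θ_B(1→3) = arctan 1.1256 = 48.38°.

θ_B ≈ 48.38°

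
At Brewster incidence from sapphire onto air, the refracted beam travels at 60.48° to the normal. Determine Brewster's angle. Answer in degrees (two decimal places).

θ_B ≈ 29.52°

Brewster's condition makes the reflected and refracted beams perpendicular: θ_B + θ_t = 90°.
So θ_B = 90° − θ_t = 90° − 60.48° = 29.52°.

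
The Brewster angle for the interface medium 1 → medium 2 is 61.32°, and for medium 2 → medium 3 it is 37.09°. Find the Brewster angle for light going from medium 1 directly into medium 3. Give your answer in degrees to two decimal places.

θ_B ≈ 54.11°

tan θ_B(1→2) = n₂/n₁ = tan 61.32° = 1.8281.
tan θ_B(2→3) = n₃/n₂ = tan 37.09° = 0.7560.
Multiplying, n₃/n₁ = 1.8281 × 0.7560 = 1.3820, and θ_B(1→3) = arctan 1.3820 = 54.11°.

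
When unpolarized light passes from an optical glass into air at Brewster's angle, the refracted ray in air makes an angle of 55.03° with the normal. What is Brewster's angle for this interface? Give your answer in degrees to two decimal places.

Since the reflected and refracted rays are at right angles at the polarizing angle, θ_B + θ_t = 90°.
So θ_B = 90° − θ_t = 90° − 55.03° = 34.97°.

θ_B ≈ 34.97°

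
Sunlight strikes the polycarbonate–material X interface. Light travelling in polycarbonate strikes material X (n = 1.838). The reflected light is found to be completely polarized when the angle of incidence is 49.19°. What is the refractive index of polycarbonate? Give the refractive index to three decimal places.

Full polarization of the reflected beam means tan θ_B = n₂/n₁, where n₁ is the incident medium (polycarbonate).
n₁ = n₂ / tan θ_B = 1.838 / tan 49.19° = 1.587.

n ≈ 1.587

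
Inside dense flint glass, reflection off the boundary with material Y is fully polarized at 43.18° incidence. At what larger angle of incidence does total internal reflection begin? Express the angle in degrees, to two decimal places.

θ_c ≈ 69.79°

From Brewster, n₂/n₁ = tan θ_B = tan 43.18° = 0.9384.
Then sin θ_c = n₂/n₁ = 0.9384, so θ_c = arcsin 0.9384 = 69.79°.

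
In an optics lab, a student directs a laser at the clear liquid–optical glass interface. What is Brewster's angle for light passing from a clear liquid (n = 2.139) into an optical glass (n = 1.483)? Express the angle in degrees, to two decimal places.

tan θ_B = n₂/n₁ = 1.483/2.139 = 0.6933.
θ_B = arctan(0.6933) = 34.73°.

θ_B ≈ 34.73°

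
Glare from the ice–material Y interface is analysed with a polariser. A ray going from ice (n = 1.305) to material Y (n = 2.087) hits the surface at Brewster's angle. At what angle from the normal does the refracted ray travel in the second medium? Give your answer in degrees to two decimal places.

θ_B = arctan(n₂/n₁) = arctan(2.087/1.305) = 57.98°.
At Brewster's angle the reflected and refracted rays are perpendicular, so θ_t = 90° − θ_B = 90° − 57.98° = 32.02°.

θ_t ≈ 32.02°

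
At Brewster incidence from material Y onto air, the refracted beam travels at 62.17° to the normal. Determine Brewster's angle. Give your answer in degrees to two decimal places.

At Brewster's angle the reflected and refracted rays are perpendicular, so θ_B + θ_t = 90°.
So θ_B = 90° − θ_t = 90° − 62.17° = 27.83°.

θ_B ≈ 27.83°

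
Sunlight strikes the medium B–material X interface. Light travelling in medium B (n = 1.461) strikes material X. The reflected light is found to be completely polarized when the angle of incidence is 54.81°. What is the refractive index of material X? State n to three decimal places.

At the polarizing angle, tan θ_B = n₂/n₁ with n₁ on the incident side (medium B) and n₂ on the transmitted side (material X).
n₂ = n₁ tan θ_B = 1.461 × tan 54.81° = 2.072.

n ≈ 2.072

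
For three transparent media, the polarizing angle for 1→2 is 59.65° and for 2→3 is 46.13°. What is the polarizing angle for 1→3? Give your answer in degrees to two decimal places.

θ_B ≈ 60.63°

n₂/n₁ = tan 59.65° = 1.7079 and n₃/n₂ = tan 46.13° = 1.0402.
n₃/n₁ = 1.7766. Then tan θ_B(1→3) = n₃/n₁, so θ_B(1→3) = arctan(1.7766) = 60.63°.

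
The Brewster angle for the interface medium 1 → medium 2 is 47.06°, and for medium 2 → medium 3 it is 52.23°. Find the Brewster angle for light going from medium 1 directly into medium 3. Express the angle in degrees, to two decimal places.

θ_B ≈ 54.21°

tan θ_B(1→2) = n₂/n₁ = tan 47.06° = 1.0746.
tan θ_B(2→3) = n₃/n₂ = tan 52.23° = 1.2906.
n₃/n₁ = 1.3869. Then tan θ_B(1→3) = n₃/n₁, so θ_B(1→3) = arctan(1.3869) = 54.21°.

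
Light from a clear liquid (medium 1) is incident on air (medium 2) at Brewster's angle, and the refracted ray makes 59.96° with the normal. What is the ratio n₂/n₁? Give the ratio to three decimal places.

At Brewster incidence θ_B = 90° − θ_t = 90° − 59.96° = 30.04°.
tan θ_B = n₂/n₁, so n₂/n₁ = tan 30.04° = 0.578.

n₂/n₁ ≈ 0.578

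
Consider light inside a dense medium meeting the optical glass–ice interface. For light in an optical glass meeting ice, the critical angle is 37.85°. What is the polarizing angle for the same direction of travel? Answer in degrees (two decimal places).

At the critical angle sin θ_c = n₂/n₁, giving n₂/n₁ = sin 37.85° = 0.6136.
Then tan θ_B = n₂/n₁ = 0.6136, so θ_B = arctan 0.6136 = 31.53°.

θ_B ≈ 31.53°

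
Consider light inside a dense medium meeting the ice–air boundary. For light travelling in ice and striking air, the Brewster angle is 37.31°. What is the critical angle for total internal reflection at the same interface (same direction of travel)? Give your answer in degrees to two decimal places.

θ_c ≈ 49.65°

From Brewster, n₂/n₁ = tan θ_B = tan 37.31° = 0.7621.
Then sin θ_c = n₂/n₁ = 0.7621, so θ_c = arcsin 0.7621 = 49.65°.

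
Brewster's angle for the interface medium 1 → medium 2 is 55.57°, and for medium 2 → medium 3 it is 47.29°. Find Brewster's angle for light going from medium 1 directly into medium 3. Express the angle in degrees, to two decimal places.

n₂/n₁ = tan 55.57° = 1.4588 and n₃/n₂ = tan 47.29° = 1.0833.
Multiplying, n₃/n₁ = 1.4588 × 1.0833 = 1.5804, and θ_B(1→3) = arctan 1.5804 = 57.68°.

θ_B ≈ 57.68°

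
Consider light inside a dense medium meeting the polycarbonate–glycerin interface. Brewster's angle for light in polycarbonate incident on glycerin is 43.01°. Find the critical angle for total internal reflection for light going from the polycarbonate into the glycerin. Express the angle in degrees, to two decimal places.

θ_c ≈ 68.88°

n₂/n₁ = tan 43.01° = 0.9328; the critical angle satisfies sin θ_c = n₂/n₁.
θ_c = arcsin(0.9328) = 68.88°.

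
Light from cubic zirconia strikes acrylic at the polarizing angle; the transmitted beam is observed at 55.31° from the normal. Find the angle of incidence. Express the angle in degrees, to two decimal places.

Since the reflected and refracted rays are at right angles at the polarizing angle, θ_B + θ_t = 90°.
θ_B = 90° − 55.31° = 34.69°.

θ_B ≈ 34.69°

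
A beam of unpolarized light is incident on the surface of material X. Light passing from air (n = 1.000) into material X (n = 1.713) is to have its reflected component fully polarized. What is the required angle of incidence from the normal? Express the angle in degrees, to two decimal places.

Brewster's condition: tan θ_B = n₂/n₁ = 1.713/1.000 = 1.7130.
θ_B = arctan(1.7130) = 59.72°.

θ_B ≈ 59.72°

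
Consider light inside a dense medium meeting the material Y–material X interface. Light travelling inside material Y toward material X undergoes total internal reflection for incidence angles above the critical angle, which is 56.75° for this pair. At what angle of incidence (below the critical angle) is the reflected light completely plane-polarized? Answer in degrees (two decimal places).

sin θ_c = n₂/n₁, so n₂/n₁ = sin 56.75° = 0.8363.
Brewster: tan θ_B = n₂/n₁ = 0.8363.
θ_B = arctan(0.8363) = 39.91°.

θ_B ≈ 39.91°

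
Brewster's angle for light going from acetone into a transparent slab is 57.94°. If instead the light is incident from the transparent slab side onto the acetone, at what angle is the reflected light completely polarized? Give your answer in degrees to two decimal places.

Reversing the direction swaps n₁ and n₂, so tan θ_B' = 1/tan θ_B and θ_B' = 90° − θ_B.
Hence θ_B' = 90° − 57.94° = 32.06°.

θ_B' ≈ 32.06°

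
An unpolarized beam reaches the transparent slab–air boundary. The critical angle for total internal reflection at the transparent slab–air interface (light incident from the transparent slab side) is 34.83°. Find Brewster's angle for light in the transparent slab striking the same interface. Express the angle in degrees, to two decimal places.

sin θ_c = n₂/n₁, so n₂/n₁ = sin 34.83° = 0.5711.
Brewster: tan θ_B = n₂/n₁ = 0.5711.
θ_B = arctan(0.5711) = 29.73°.

θ_B ≈ 29.73°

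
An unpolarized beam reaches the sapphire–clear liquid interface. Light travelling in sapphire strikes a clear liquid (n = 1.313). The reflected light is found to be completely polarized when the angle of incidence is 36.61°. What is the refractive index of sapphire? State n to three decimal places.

n ≈ 1.767

Brewster's law: tan θ_B = n₂/n₁ (light incident in sapphire, refracted into a clear liquid).
n₁ = n₂ / tan θ_B = 1.313 / tan 36.61° = 1.767.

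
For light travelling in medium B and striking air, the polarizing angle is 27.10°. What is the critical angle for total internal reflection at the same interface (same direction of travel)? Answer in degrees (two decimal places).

n₂/n₁ = tan 27.10° = 0.5117; the critical angle satisfies sin θ_c = n₂/n₁.
θ_c = arcsin(0.5117) = 30.78°.

θ_c ≈ 30.78°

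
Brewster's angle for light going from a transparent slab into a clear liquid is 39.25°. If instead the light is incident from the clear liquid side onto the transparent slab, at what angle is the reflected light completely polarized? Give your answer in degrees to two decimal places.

Reversing the direction swaps n₁ and n₂, so tan θ_B' = 1/tan θ_B and θ_B' = 90° − θ_B.
Hence θ_B' = 90° − 39.25° = 50.75°.

θ_B' ≈ 50.75°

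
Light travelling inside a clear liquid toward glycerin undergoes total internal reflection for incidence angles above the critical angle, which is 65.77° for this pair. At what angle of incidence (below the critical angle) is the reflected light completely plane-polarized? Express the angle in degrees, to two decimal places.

At the critical angle sin θ_c = n₂/n₁, giving n₂/n₁ = sin 65.77° = 0.9119.
Then tan θ_B = n₂/n₁ = 0.9119, so θ_B = arctan 0.9119 = 42.36°.

θ_B ≈ 42.36°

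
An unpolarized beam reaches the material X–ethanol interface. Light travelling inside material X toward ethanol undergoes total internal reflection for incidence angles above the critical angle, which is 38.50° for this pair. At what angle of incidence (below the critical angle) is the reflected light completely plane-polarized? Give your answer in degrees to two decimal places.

θ_B ≈ 31.90°

n₂/n₁ = sin θ_c = sin 38.50° = 0.6225.
tan θ_B equals the same ratio, so θ_B = arctan(0.6225) = 31.90°.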